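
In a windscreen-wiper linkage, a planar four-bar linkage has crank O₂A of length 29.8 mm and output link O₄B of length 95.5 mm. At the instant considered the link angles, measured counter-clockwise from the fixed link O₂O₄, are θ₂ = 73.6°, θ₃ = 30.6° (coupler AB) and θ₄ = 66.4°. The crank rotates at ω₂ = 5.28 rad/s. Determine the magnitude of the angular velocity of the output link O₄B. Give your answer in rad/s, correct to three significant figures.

ω₂ = 5.28 rad/s
Differentiating the loop-closure r₂e^{iθ₂}+r₃e^{iθ₃}=r₁+r₄e^{iθ₄} gives r₂ω₂e^{iθ₂}+r₃ω₃e^{iθ₃}=r₄ω₄e^{iθ₄}.
Eliminating the other unknown: ω₄ = r₂ω₂ sin(θ₂−θ₃) / [r₄ sin(θ₄−θ₃)].
Numerator sine = +0.68200; denominator sine = +0.58496.
Result = 0.0298·5.28·(+0.68200) / (0.0955·(+0.58496)) = +1.9209 rad/s; magnitude 1.9209 rad/s.

1.92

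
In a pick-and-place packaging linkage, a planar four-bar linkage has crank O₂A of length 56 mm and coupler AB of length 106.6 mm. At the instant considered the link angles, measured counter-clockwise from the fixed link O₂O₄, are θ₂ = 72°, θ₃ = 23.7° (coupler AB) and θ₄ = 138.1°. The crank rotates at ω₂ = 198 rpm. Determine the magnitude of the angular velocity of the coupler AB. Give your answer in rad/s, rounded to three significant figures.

10.9

ω₂ = 20.73 rad/s (from 198 rpm).
Differentiating the loop-closure r₂e^{iθ₂}+r₃e^{iθ₃}=r₁+r₄e^{iθ₄} gives r₂ω₂e^{iθ₂}+r₃ω₃e^{iθ₃}=r₄ω₄e^{iθ₄}.
Eliminating the other unknown: ω₃ = r₂ω₂ sin(θ₄−θ₂) / [r₃ sin(θ₃−θ₄)].
Numerator sine = +0.91425; denominator sine = -0.91068.
Result = 0.056·20.73·(+0.91425) / (0.1066·(-0.91068)) = -10.935 rad/s; magnitude 10.935 rad/s.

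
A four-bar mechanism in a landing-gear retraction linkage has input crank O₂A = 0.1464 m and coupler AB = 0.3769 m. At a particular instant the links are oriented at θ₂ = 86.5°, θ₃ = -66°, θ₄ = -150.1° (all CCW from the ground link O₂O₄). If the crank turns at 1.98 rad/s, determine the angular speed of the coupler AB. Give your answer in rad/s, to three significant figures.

ω₂ = 1.98 rad/s
Differentiating the loop-closure r₂e^{iθ₂}+r₃e^{iθ₃}=r₁+r₄e^{iθ₄} gives r₂ω₂e^{iθ₂}+r₃ω₃e^{iθ₃}=r₄ω₄e^{iθ₄}.
Eliminating the other unknown: ω₃ = r₂ω₂ sin(θ₄−θ₂) / [r₃ sin(θ₃−θ₄)].
Numerator sine = +0.83485; denominator sine = +0.99470.
Result = 0.1464·1.98·(+0.83485) / (0.3769·(+0.99470)) = +0.6455 rad/s; magnitude 0.6455 rad/s.

0.645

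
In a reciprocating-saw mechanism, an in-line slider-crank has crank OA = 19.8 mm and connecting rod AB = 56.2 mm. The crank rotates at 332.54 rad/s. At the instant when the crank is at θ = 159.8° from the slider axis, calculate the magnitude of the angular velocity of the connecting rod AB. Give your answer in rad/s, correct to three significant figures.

ω = 332.5 rad/s
The rod makes angle φ with the slider axis where L sinφ = r sinθ; differentiating, L cosφ·φ̇ = r ω cosθ.
L cosφ = √(L² − r² sin²θ) = 0.055783 m.
|ω_rod| = r ω |cosθ| / √(L² − r² sin²θ) = 0.0198·332.5·0.93849/0.055783 = 110.77 rad/s.

111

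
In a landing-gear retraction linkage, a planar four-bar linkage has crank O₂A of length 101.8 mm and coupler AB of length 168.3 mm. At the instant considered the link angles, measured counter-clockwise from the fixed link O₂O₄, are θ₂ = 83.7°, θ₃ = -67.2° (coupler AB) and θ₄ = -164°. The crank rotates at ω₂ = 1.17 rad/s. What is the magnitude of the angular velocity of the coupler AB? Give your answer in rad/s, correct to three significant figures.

ω₂ = 1.17 rad/s
Differentiating the loop-closure r₂e^{iθ₂}+r₃e^{iθ₃}=r₁+r₄e^{iθ₄} gives r₂ω₂e^{iθ₂}+r₃ω₃e^{iθ₃}=r₄ω₄e^{iθ₄}.
Eliminating the other unknown: ω₃ = r₂ω₂ sin(θ₄−θ₂) / [r₃ sin(θ₃−θ₄)].
Numerator sine = +0.92521; denominator sine = +0.99297.
Result = 0.1018·1.17·(+0.92521) / (0.1683·(+0.99297)) = +0.65941 rad/s; magnitude 0.65941 rad/s.

0.659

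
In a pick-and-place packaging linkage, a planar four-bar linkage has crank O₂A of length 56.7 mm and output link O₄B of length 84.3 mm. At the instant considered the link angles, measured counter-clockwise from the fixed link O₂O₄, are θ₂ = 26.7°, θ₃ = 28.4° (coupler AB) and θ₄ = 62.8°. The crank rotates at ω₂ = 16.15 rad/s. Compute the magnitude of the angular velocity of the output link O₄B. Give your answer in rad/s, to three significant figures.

ω₂ = 16.15 rad/s
Differentiating the loop-closure r₂e^{iθ₂}+r₃e^{iθ₃}=r₁+r₄e^{iθ₄} gives r₂ω₂e^{iθ₂}+r₃ω₃e^{iθ₃}=r₄ω₄e^{iθ₄}.
Eliminating the other unknown: ω₄ = r₂ω₂ sin(θ₂−θ₃) / [r₄ sin(θ₄−θ₃)].
Numerator sine = -0.02967; denominator sine = +0.56497.
Result = 0.0567·16.15·(-0.02967) / (0.0843·(+0.56497)) = -0.57038 rad/s; magnitude 0.57038 rad/s.

0.570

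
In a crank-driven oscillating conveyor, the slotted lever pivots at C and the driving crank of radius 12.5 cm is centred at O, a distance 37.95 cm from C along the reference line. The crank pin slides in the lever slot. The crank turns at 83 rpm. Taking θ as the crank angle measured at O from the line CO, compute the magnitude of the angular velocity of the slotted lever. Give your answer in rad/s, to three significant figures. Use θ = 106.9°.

0.121

ω = 8.692 rad/s (from 83 rpm).
Crank pin A relative to C: A = (d + r cosθ, r sinθ); lever angle φ = atan2(r sinθ, d + r cosθ).
Differentiating tanφ: φ̇ = rω(d cosθ + r)/(d² + r² + 2dr cosθ).
d² + r² + 2dr cosθ = |CA|² = 0.132065 m²;  d cosθ + r = +0.014679 m.
|ω_lever| = |0.125·8.692·+0.014679| / 0.132065 = 0.12076 rad/s.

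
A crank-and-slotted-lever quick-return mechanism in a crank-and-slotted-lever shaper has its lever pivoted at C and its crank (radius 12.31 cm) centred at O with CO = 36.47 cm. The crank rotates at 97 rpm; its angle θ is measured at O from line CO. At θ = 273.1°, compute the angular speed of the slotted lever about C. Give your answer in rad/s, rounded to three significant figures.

ω = 10.16 rad/s (from 97 rpm).
Crank pin A relative to C: A = (d + r cosθ, r sinθ); lever angle φ = atan2(r sinθ, d + r cosθ).
Differentiating tanφ: φ̇ = rω(d cosθ + r)/(d² + r² + 2dr cosθ).
d² + r² + 2dr cosθ = |CA|² = 0.153015 m²;  d cosθ + r = +0.14282 m.
|ω_lever| = |0.1231·10.16·+0.14282| / 0.153015 = 1.1671 rad/s.

1.17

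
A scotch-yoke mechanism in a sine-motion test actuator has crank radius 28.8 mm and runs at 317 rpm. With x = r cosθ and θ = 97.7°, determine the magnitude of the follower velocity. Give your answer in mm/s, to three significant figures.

ω = 33.2 rad/s (from 317 rpm).
x = r cosθ ⇒ ẋ = −rω sinθ.
|v| = rω|sinθ| = 0.0288·33.2·|sin 97.7°| = 0.94743 m/s = 947.43 mm/s.

947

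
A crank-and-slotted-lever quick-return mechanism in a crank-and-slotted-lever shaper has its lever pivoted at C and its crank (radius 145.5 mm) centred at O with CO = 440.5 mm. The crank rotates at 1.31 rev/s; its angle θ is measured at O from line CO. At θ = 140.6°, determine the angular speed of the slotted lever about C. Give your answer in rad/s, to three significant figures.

ω = 8.231 rad/s (from 1.31 rev/s).
Crank pin A relative to C: A = (d + r cosθ, r sinθ); lever angle φ = atan2(r sinθ, d + r cosθ).
Differentiating tanφ: φ̇ = rω(d cosθ + r)/(d² + r² + 2dr cosθ).
d² + r² + 2dr cosθ = |CA|² = 0.116157 m²;  d cosθ + r = -0.19489 m.
|ω_lever| = |0.1455·8.231·-0.19489| / 0.116157 = 2.0093 rad/s.

2.01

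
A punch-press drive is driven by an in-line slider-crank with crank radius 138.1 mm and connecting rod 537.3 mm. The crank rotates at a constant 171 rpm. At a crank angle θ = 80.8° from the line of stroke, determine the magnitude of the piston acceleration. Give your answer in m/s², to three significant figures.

4.06

ω = 2π·171/60 = 17.91 rad/s
x(θ) = r cosθ + √(L² − r² sin²θ); with ω constant, a = ω²·d²x/dθ².
d²x/dθ² = −r cosθ − r²(cos2θ)/√u − r⁴ sin²2θ/(4u^{3/2}),  u = L² − r² sin²θ = 0.270107 m².
Substituting r = 0.1381 m, L = 0.5373 m, θ = 80.8°: d²x/dθ² = +0.012676 m.
a = ω²·d²x/dθ² = (17.91)²·(+0.012676) = +4.0647 m/s²;  |a| = 4.0647 m/s².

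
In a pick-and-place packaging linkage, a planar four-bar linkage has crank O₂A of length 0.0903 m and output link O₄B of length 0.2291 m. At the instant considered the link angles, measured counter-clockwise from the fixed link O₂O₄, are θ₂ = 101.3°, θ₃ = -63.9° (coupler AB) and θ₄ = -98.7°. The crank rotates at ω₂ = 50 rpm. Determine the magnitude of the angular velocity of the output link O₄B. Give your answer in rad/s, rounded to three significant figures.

ω₂ = 5.236 rad/s (from 50 rpm).
Differentiating the loop-closure r₂e^{iθ₂}+r₃e^{iθ₃}=r₁+r₄e^{iθ₄} gives r₂ω₂e^{iθ₂}+r₃ω₃e^{iθ₃}=r₄ω₄e^{iθ₄}.
Eliminating the other unknown: ω₄ = r₂ω₂ sin(θ₂−θ₃) / [r₄ sin(θ₄−θ₃)].
Numerator sine = +0.25545; denominator sine = -0.57071.
Result = 0.0903·5.236·(+0.25545) / (0.2291·(-0.57071)) = -0.92372 rad/s; magnitude 0.92372 rad/s.

0.924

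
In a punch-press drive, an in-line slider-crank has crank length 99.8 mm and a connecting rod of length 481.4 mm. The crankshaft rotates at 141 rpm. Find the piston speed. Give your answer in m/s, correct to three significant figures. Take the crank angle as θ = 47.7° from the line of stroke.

1.24

ω = 2π·141/60 = 14.77 rad/s
For an in-line slider-crank, x = r cosθ + √(L² − r² sin²θ), so v = −rω sinθ·[1 + r cosθ/√(L² − r² sin²θ)].
With r = 0.0998 m, L = 0.4814 m, θ = 47.7°: √(L² − r² sin²θ) = 0.47571 m.
v = −0.0998·14.77·0.73963·[1 + 0.0998·0.67301/0.47571] = -1.2438 m/s.
|v| = 1.2438 m/s.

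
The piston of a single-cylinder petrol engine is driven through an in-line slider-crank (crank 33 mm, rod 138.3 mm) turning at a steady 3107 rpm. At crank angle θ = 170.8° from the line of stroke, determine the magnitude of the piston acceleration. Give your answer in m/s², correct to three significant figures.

2660

ω = 2π·3107/60 = 325.4 rad/s
x(θ) = r cosθ + √(L² − r² sin²θ); with ω constant, a = ω²·d²x/dθ².
d²x/dθ² = −r cosθ − r²(cos2θ)/√u − r⁴ sin²2θ/(4u^{3/2}),  u = L² − r² sin²θ = 0.0190991 m².
Substituting r = 0.033 m, L = 0.1383 m, θ = 170.8°: d²x/dθ² = +0.025087 m.
a = ω²·d²x/dθ² = (325.4)²·(+0.025087) = +2655.8 m/s²;  |a| = 2655.8 m/s².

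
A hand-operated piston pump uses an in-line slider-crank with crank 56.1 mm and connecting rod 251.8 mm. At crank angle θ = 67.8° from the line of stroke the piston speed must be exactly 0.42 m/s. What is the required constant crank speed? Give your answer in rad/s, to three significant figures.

7.45

For an in-line slider-crank, |v_piston| = rω|sinθ|·[1 + r cosθ/√(L² − r² sin²θ)].
With r = 0.0561 m, L = 0.2518 m, θ = 67.8°: the bracketed kinematic factor |dx/dθ| = 0.05641 m.
ω = v/|dx/dθ| = 0.42/0.05641 = 7.4455 rad/s.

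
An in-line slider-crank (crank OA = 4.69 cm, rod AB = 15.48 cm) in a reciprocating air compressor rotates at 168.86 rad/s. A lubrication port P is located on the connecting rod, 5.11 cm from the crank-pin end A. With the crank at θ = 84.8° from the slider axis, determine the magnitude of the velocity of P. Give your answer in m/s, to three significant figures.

ω = 168.9 rad/s.  Crank-pin speed |V_A| = rω = 7.9195 m/s, perpendicular to OA.
Rod angle: sinφ = −(r/L) sinθ ⇒ φ = -17.561°; ω_rod = −rω cosθ/√(L²−r²sin²θ) = -4.8634 rad/s.
V_P = V_A + ω_rod × AP, with AP = 0.0511 m along the rod.
Components: V_Px = −rω sinθ − a·ω_rod·sinφ = -7.9619 m/s;  V_Py = rω cosθ + a·ω_rod·cosφ = +0.48083 m/s.
|V_P| = √(V_Px² + V_Py²) = 7.9764 m/s.

7.98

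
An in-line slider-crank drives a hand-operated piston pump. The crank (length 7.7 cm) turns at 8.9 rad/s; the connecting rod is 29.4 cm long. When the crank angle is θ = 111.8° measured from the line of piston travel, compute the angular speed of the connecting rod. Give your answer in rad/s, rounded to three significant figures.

ω = 8.9 rad/s
The rod makes angle φ with the slider axis where L sinφ = r sinθ; differentiating, L cosφ·φ̇ = r ω cosθ.
L cosφ = √(L² − r² sin²θ) = 0.28517 m.
|ω_rod| = r ω |cosθ| / √(L² − r² sin²θ) = 0.077·8.9·0.37137/0.28517 = 0.89243 rad/s.

0.892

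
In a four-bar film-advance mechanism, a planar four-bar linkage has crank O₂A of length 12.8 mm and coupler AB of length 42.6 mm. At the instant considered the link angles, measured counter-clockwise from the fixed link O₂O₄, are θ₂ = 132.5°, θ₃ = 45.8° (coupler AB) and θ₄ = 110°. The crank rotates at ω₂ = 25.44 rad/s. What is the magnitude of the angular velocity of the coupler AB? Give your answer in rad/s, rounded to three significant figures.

ω₂ = 25.44 rad/s
Differentiating the loop-closure r₂e^{iθ₂}+r₃e^{iθ₃}=r₁+r₄e^{iθ₄} gives r₂ω₂e^{iθ₂}+r₃ω₃e^{iθ₃}=r₄ω₄e^{iθ₄}.
Eliminating the other unknown: ω₃ = r₂ω₂ sin(θ₄−θ₂) / [r₃ sin(θ₃−θ₄)].
Numerator sine = -0.38268; denominator sine = -0.90032.
Result = 0.0128·25.44·(-0.38268) / (0.0426·(-0.90032)) = +3.2491 rad/s; magnitude 3.2491 rad/s.

3.25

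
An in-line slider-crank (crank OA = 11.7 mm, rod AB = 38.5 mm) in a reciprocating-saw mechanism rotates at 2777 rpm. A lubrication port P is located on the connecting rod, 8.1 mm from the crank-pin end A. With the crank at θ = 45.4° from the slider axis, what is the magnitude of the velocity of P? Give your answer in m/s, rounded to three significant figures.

3.16

ω = 290.8 rad/s.  Crank-pin speed |V_A| = rω = 3.4024 m/s, perpendicular to OA.
Rod angle: sinφ = −(r/L) sinθ ⇒ φ = -12.497°; ω_rod = −rω cosθ/√(L²−r²sin²θ) = -63.559 rad/s.
V_P = V_A + ω_rod × AP, with AP = 0.0081 m along the rod.
Components: V_Px = −rω sinθ − a·ω_rod·sinφ = -2.534 m/s;  V_Py = rω cosθ + a·ω_rod·cosφ = +1.8864 m/s.
|V_P| = √(V_Px² + V_Py²) = 3.1591 m/s.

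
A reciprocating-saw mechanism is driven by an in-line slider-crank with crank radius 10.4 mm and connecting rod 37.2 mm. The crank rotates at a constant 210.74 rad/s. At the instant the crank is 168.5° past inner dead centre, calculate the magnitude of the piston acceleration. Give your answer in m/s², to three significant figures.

333

ω = 210.7 rad/s
x(θ) = r cosθ + √(L² − r² sin²θ); with ω constant, a = ω²·d²x/dθ².
d²x/dθ² = −r cosθ − r²(cos2θ)/√u − r⁴ sin²2θ/(4u^{3/2}),  u = L² − r² sin²θ = 0.00137954 m².
Substituting r = 0.0104 m, L = 0.0372 m, θ = 168.5°: d²x/dθ² = +0.0075019 m.
a = ω²·d²x/dθ² = (210.7)²·(+0.0075019) = +333.17 m/s²;  |a| = 333.17 m/s².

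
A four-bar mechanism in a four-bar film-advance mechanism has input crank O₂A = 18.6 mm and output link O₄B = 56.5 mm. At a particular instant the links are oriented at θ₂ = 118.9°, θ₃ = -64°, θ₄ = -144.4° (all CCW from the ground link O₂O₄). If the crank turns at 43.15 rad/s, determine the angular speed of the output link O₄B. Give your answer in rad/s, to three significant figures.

ω₂ = 43.15 rad/s
Differentiating the loop-closure r₂e^{iθ₂}+r₃e^{iθ₃}=r₁+r₄e^{iθ₄} gives r₂ω₂e^{iθ₂}+r₃ω₃e^{iθ₃}=r₄ω₄e^{iθ₄}.
Eliminating the other unknown: ω₄ = r₂ω₂ sin(θ₂−θ₃) / [r₄ sin(θ₄−θ₃)].
Numerator sine = -0.05059; denominator sine = -0.98600.
Result = 0.0186·43.15·(-0.05059) / (0.0565·(-0.98600)) = +0.72889 rad/s; magnitude 0.72889 rad/s.

0.729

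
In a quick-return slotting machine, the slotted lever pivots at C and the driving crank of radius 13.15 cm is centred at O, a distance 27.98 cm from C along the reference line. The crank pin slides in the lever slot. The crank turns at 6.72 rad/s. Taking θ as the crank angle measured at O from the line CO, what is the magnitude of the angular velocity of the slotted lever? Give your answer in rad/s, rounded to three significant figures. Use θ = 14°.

2.13

ω = 6.72 rad/s
Crank pin A relative to C: A = (d + r cosθ, r sinθ); lever angle φ = atan2(r sinθ, d + r cosθ).
Differentiating tanφ: φ̇ = rω(d cosθ + r)/(d² + r² + 2dr cosθ).
d² + r² + 2dr cosθ = |CA|² = 0.166982 m²;  d cosθ + r = +0.40299 m.
|ω_lever| = |0.1315·6.72·+0.40299| / 0.166982 = 2.1326 rad/s.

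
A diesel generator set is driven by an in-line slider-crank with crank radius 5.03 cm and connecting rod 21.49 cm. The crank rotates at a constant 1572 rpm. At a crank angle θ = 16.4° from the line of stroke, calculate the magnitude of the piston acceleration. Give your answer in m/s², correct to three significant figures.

1580

ω = 2π·1572/60 = 164.6 rad/s
x(θ) = r cosθ + √(L² − r² sin²θ); with ω constant, a = ω²·d²x/dθ².
d²x/dθ² = −r cosθ − r²(cos2θ)/√u − r⁴ sin²2θ/(4u^{3/2}),  u = L² − r² sin²θ = 0.0459803 m².
Substituting r = 0.0503 m, L = 0.2149 m, θ = 16.4°: d²x/dθ² = -0.058219 m.
a = ω²·d²x/dθ² = (164.6)²·(-0.058219) = -1577.7 m/s²;  |a| = 1577.7 m/s².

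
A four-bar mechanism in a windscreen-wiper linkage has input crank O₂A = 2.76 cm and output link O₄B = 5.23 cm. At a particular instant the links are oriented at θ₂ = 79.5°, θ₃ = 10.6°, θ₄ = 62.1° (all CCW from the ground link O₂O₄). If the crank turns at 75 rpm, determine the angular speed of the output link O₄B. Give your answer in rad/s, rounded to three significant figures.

ω₂ = 7.854 rad/s (from 75 rpm).
Differentiating the loop-closure r₂e^{iθ₂}+r₃e^{iθ₃}=r₁+r₄e^{iθ₄} gives r₂ω₂e^{iθ₂}+r₃ω₃e^{iθ₃}=r₄ω₄e^{iθ₄}.
Eliminating the other unknown: ω₄ = r₂ω₂ sin(θ₂−θ₃) / [r₄ sin(θ₄−θ₃)].
Numerator sine = +0.93295; denominator sine = +0.78261.
Result = 0.0276·7.854·(+0.93295) / (0.0523·(+0.78261)) = +4.941 rad/s; magnitude 4.941 rad/s.

4.94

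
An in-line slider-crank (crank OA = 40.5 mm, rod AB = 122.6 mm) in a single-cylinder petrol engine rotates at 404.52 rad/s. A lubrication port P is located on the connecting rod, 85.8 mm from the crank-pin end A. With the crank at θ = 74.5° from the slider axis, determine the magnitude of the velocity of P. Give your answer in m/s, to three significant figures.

16.9

ω = 404.5 rad/s.  Crank-pin speed |V_A| = rω = 16.383 m/s, perpendicular to OA.
Rod angle: sinφ = −(r/L) sinθ ⇒ φ = -18.562°; ω_rod = −rω cosθ/√(L²−r²sin²θ) = -37.671 rad/s.
V_P = V_A + ω_rod × AP, with AP = 0.0858 m along the rod.
Components: V_Px = −rω sinθ − a·ω_rod·sinφ = -16.816 m/s;  V_Py = rω cosθ + a·ω_rod·cosφ = +1.3142 m/s.
|V_P| = √(V_Px² + V_Py²) = 16.867 m/s.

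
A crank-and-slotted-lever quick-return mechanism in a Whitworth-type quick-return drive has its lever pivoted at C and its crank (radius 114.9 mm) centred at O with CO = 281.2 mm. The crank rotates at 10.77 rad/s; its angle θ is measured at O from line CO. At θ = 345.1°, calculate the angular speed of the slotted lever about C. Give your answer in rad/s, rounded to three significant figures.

3.09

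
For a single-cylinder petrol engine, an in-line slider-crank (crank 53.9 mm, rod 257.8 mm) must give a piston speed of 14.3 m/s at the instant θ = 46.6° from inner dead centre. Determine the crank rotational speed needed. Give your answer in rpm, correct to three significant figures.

For an in-line slider-crank, |v_piston| = rω|sinθ|·[1 + r cosθ/√(L² − r² sin²θ)].
With r = 0.0539 m, L = 0.2578 m, θ = 46.6°: the bracketed kinematic factor |dx/dθ| = 0.044854 m.
ω = v/|dx/dθ| = 14.3/0.044854 = 318.81 rad/s.
N = 60ω/(2π) = 3044.4 rpm.

3040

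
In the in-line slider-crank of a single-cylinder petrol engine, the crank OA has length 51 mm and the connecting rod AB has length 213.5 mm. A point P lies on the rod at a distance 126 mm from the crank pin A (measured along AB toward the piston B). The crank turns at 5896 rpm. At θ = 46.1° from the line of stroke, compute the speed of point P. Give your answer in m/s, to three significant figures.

ω = 617.4 rad/s.  Crank-pin speed |V_A| = rω = 31.489 m/s, perpendicular to OA.
Rod angle: sinφ = −(r/L) sinθ ⇒ φ = -9.911°; ω_rod = −rω cosθ/√(L²−r²sin²θ) = -103.82 rad/s.
V_P = V_A + ω_rod × AP, with AP = 0.126 m along the rod.
Components: V_Px = −rω sinθ − a·ω_rod·sinφ = -24.941 m/s;  V_Py = rω cosθ + a·ω_rod·cosφ = +8.9485 m/s.
|V_P| = √(V_Px² + V_Py²) = 26.498 m/s.

26.5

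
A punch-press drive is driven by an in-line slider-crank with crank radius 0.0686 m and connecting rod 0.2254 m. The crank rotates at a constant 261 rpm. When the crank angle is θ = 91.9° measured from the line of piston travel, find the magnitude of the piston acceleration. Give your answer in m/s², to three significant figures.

18.0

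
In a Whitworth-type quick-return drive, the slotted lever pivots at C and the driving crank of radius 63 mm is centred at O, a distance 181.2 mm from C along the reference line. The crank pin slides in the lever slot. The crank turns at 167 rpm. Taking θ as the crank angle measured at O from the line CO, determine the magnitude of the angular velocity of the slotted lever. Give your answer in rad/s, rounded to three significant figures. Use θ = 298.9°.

3.47

ω = 17.49 rad/s (from 167 rpm).
Crank pin A relative to C: A = (d + r cosθ, r sinθ); lever angle φ = atan2(r sinθ, d + r cosθ).
Differentiating tanφ: φ̇ = rω(d cosθ + r)/(d² + r² + 2dr cosθ).
d² + r² + 2dr cosθ = |CA|² = 0.0478364 m²;  d cosθ + r = +0.15057 m.
|ω_lever| = |0.063·17.49·+0.15057| / 0.0478364 = 3.4679 rad/s.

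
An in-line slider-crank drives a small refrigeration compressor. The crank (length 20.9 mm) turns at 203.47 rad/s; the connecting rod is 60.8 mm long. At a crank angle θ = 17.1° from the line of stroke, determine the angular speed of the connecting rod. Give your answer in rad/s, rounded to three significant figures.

ω = 203.5 rad/s
The rod makes angle φ with the slider axis where L sinφ = r sinθ; differentiating, L cosφ·φ̇ = r ω cosθ.
L cosφ = √(L² − r² sin²θ) = 0.060489 m.
|ω_rod| = r ω |cosθ| / √(L² − r² sin²θ) = 0.0209·203.5·0.95579/0.060489 = 67.195 rad/s.

67.2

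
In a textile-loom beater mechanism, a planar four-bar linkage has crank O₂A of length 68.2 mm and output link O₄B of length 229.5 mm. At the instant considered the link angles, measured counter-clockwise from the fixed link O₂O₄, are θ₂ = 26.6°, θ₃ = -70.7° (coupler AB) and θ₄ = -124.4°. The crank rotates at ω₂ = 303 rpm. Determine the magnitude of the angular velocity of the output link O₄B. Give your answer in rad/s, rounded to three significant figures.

11.6

ω₂ = 31.73 rad/s (from 303 rpm).
Differentiating the loop-closure r₂e^{iθ₂}+r₃e^{iθ₃}=r₁+r₄e^{iθ₄} gives r₂ω₂e^{iθ₂}+r₃ω₃e^{iθ₃}=r₄ω₄e^{iθ₄}.
Eliminating the other unknown: ω₄ = r₂ω₂ sin(θ₂−θ₃) / [r₄ sin(θ₄−θ₃)].
Numerator sine = +0.99189; denominator sine = -0.80593.
Result = 0.0682·31.73·(+0.99189) / (0.2295·(-0.80593)) = -11.605 rad/s; magnitude 11.605 rad/s.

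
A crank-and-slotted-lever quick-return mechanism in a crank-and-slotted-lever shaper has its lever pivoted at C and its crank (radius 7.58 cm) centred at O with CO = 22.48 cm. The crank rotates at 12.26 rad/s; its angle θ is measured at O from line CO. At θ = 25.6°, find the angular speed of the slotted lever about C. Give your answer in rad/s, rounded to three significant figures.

ω = 12.26 rad/s
Crank pin A relative to C: A = (d + r cosθ, r sinθ); lever angle φ = atan2(r sinθ, d + r cosθ).
Differentiating tanφ: φ̇ = rω(d cosθ + r)/(d² + r² + 2dr cosθ).
d² + r² + 2dr cosθ = |CA|² = 0.0870148 m²;  d cosθ + r = +0.27853 m.
|ω_lever| = |0.0758·12.26·+0.27853| / 0.0870148 = 2.9747 rad/s.

2.97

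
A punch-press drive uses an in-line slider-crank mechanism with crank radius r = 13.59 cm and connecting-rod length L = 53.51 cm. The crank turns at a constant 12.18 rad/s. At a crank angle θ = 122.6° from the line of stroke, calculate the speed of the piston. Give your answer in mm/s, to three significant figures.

ω = 12.18 rad/s
For an in-line slider-crank, x = r cosθ + √(L² − r² sin²θ), so v = −rω sinθ·[1 + r cosθ/√(L² − r² sin²θ)].
With r = 0.1359 m, L = 0.5351 m, θ = 122.6°: √(L² − r² sin²θ) = 0.52271 m.
v = −0.1359·12.18·0.84245·[1 + 0.1359·-0.53877/0.52271] = -1.1991 m/s.
|v| = 1.1991 m/s = 1199.1 mm/s.

1200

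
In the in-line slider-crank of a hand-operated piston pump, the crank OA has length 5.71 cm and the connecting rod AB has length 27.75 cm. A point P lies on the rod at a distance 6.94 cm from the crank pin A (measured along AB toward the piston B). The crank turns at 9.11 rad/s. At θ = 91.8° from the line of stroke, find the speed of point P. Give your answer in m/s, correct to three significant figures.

ω = 9.11 rad/s.  Crank-pin speed |V_A| = rω = 0.52018 m/s, perpendicular to OA.
Rod angle: sinφ = −(r/L) sinθ ⇒ φ = -11.868°; ω_rod = −rω cosθ/√(L²−r²sin²θ) = +0.060166 rad/s.
V_P = V_A + ω_rod × AP, with AP = 0.0694 m along the rod.
Components: V_Px = −rω sinθ − a·ω_rod·sinφ = -0.51907 m/s;  V_Py = rω cosθ + a·ω_rod·cosφ = -0.012253 m/s.
|V_P| = √(V_Px² + V_Py²) = 0.51921 m/s.

0.519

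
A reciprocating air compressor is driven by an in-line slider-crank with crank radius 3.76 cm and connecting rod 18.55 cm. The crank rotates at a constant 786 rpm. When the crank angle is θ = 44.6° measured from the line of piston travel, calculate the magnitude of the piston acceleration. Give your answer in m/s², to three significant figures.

ω = 2π·786/60 = 82.31 rad/s
x(θ) = r cosθ + √(L² − r² sin²θ); with ω constant, a = ω²·d²x/dθ².
d²x/dθ² = −r cosθ − r²(cos2θ)/√u − r⁴ sin²2θ/(4u^{3/2}),  u = L² − r² sin²θ = 0.0337132 m².
Substituting r = 0.0376 m, L = 0.1855 m, θ = 44.6°: d²x/dθ² = -0.02696 m.
a = ω²·d²x/dθ² = (82.31)²·(-0.02696) = -182.65 m/s²;  |a| = 182.65 m/s².

183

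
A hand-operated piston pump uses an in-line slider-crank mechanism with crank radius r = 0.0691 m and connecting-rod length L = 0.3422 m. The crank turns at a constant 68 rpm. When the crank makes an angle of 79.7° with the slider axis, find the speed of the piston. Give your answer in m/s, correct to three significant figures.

0.502

ω = 2π·68/60 = 7.121 rad/s
For an in-line slider-crank, x = r cosθ + √(L² − r² sin²θ), so v = −rω sinθ·[1 + r cosθ/√(L² − r² sin²θ)].
With r = 0.0691 m, L = 0.3422 m, θ = 79.7°: √(L² − r² sin²θ) = 0.33538 m.
v = −0.0691·7.121·0.98389·[1 + 0.0691·0.17880/0.33538] = -0.50196 m/s.
|v| = 0.50196 m/s.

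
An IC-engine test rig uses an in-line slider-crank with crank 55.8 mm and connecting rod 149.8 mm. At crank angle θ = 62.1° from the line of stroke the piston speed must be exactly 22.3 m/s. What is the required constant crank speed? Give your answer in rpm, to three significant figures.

For an in-line slider-crank, |v_piston| = rω|sinθ|·[1 + r cosθ/√(L² − r² sin²θ)].
With r = 0.0558 m, L = 0.1498 m, θ = 62.1°: the bracketed kinematic factor |dx/dθ| = 0.058417 m.
ω = v/|dx/dθ| = 22.3/0.058417 = 381.74 rad/s.
N = 60ω/(2π) = 3645.3 rpm.

3650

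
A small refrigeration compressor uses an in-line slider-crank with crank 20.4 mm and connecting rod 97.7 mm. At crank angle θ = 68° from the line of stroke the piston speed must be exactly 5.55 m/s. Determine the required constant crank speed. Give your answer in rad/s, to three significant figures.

For an in-line slider-crank, |v_piston| = rω|sinθ|·[1 + r cosθ/√(L² − r² sin²θ)].
With r = 0.0204 m, L = 0.0977 m, θ = 68°: the bracketed kinematic factor |dx/dθ| = 0.020423 m.
ω = v/|dx/dθ| = 5.55/0.020423 = 271.76 rad/s.

272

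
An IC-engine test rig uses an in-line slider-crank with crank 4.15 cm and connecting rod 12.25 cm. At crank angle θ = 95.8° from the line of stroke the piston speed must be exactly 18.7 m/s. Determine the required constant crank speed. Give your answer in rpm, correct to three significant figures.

4490

For an in-line slider-crank, |v_piston| = rω|sinθ|·[1 + r cosθ/√(L² − r² sin²θ)].
With r = 0.0415 m, L = 0.1225 m, θ = 95.8°: the bracketed kinematic factor |dx/dθ| = 0.039786 m.
ω = v/|dx/dθ| = 18.7/0.039786 = 470.01 rad/s.
N = 60ω/(2π) = 4488.3 rpm.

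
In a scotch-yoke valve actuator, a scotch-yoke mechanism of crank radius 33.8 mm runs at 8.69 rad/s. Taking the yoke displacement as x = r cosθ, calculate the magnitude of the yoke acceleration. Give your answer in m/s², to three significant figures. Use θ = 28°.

ω = 8.69 rad/s
x = r cosθ ⇒ ẍ = −rω² cosθ (ω constant).
|a| = rω²|cosθ| = 0.0338·(8.69)²·|cos 28°| = 2.2537 m/s².

2.25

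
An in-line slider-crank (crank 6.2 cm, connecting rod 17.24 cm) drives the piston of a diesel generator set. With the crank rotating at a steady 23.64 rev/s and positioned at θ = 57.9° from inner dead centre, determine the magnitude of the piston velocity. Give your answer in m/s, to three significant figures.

9.37

ω = 2π·23.6 = 148.5 rad/s
For an in-line slider-crank, x = r cosθ + √(L² − r² sin²θ), so v = −rω sinθ·[1 + r cosθ/√(L² − r² sin²θ)].
With r = 0.062 m, L = 0.1724 m, θ = 57.9°: √(L² − r² sin²θ) = 0.1642 m.
v = −0.062·148.5·0.84712·[1 + 0.062·0.53140/0.1642] = -9.3665 m/s.
|v| = 9.3665 m/s.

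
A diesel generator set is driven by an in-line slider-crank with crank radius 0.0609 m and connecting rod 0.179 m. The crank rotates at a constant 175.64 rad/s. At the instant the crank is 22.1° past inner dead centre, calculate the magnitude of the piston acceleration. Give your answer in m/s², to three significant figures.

ω = 175.6 rad/s
x(θ) = r cosθ + √(L² − r² sin²θ); with ω constant, a = ω²·d²x/dθ².
d²x/dθ² = −r cosθ − r²(cos2θ)/√u − r⁴ sin²2θ/(4u^{3/2}),  u = L² − r² sin²θ = 0.031516 m².
Substituting r = 0.0609 m, L = 0.179 m, θ = 22.1°: d²x/dθ² = -0.071702 m.
a = ω²·d²x/dθ² = (175.6)²·(-0.071702) = -2212 m/s²;  |a| = 2212 m/s².

2210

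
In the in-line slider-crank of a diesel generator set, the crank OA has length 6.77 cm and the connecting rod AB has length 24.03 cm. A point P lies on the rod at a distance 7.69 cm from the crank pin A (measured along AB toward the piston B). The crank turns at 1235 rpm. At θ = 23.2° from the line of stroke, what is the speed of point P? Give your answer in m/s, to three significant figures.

6.63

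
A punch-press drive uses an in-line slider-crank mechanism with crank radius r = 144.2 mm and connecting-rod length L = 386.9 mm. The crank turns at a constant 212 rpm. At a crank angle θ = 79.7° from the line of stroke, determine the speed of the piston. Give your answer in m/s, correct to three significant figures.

3.38

ω = 2π·212/60 = 22.2 rad/s
For an in-line slider-crank, x = r cosθ + √(L² − r² sin²θ), so v = −rω sinθ·[1 + r cosθ/√(L² − r² sin²θ)].
With r = 0.1442 m, L = 0.3869 m, θ = 79.7°: √(L² − r² sin²θ) = 0.35995 m.
v = −0.1442·22.2·0.98389·[1 + 0.1442·0.17880/0.35995] = -3.3754 m/s.
|v| = 3.3754 m/s.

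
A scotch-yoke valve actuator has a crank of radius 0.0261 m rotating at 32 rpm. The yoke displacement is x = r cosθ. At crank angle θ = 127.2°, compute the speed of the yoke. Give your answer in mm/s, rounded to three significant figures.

69.7

ω = 3.351 rad/s (from 32 rpm).
x = r cosθ ⇒ ẋ = −rω sinθ.
|v| = rω|sinθ| = 0.0261·3.351·|sin 127.2°| = 0.069666 m/s = 69.666 mm/s.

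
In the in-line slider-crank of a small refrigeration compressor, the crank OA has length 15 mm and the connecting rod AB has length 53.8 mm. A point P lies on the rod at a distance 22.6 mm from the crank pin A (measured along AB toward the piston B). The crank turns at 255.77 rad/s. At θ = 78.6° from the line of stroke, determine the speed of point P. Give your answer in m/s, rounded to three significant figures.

ω = 255.8 rad/s.  Crank-pin speed |V_A| = rω = 3.8365 m/s, perpendicular to OA.
Rod angle: sinφ = −(r/L) sinθ ⇒ φ = -15.861°; ω_rod = −rω cosθ/√(L²−r²sin²θ) = -14.653 rad/s.
V_P = V_A + ω_rod × AP, with AP = 0.0226 m along the rod.
Components: V_Px = −rω sinθ − a·ω_rod·sinφ = -3.8514 m/s;  V_Py = rω cosθ + a·ω_rod·cosφ = +0.43977 m/s.
|V_P| = √(V_Px² + V_Py²) = 3.8764 m/s.

3.88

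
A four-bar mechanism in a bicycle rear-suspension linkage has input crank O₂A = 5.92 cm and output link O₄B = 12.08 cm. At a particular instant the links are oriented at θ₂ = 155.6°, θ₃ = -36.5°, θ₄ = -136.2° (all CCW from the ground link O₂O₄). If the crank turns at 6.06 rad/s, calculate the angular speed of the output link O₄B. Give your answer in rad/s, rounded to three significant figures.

0.632

ω₂ = 6.06 rad/s
Differentiating the loop-closure r₂e^{iθ₂}+r₃e^{iθ₃}=r₁+r₄e^{iθ₄} gives r₂ω₂e^{iθ₂}+r₃ω₃e^{iθ₃}=r₄ω₄e^{iθ₄}.
Eliminating the other unknown: ω₄ = r₂ω₂ sin(θ₂−θ₃) / [r₄ sin(θ₄−θ₃)].
Numerator sine = -0.20962; denominator sine = -0.98570.
Result = 0.0592·6.06·(-0.20962) / (0.1208·(-0.98570)) = +0.63155 rad/s; magnitude 0.63155 rad/s.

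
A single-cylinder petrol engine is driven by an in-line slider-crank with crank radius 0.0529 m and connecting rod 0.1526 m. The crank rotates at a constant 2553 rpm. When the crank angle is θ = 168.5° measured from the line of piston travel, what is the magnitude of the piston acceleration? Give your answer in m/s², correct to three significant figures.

ω = 2π·2553/60 = 267.3 rad/s
x(θ) = r cosθ + √(L² − r² sin²θ); with ω constant, a = ω²·d²x/dθ².
d²x/dθ² = −r cosθ − r²(cos2θ)/√u − r⁴ sin²2θ/(4u^{3/2}),  u = L² − r² sin²θ = 0.0231755 m².
Substituting r = 0.0529 m, L = 0.1526 m, θ = 168.5°: d²x/dθ² = +0.034832 m.
a = ω²·d²x/dθ² = (267.3)²·(+0.034832) = +2489.7 m/s²;  |a| = 2489.7 m/s².

2490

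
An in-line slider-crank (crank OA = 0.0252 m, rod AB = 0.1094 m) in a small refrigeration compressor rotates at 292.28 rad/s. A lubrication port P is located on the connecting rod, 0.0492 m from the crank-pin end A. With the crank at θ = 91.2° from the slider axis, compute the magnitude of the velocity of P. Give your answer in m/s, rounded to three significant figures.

ω = 292.3 rad/s.  Crank-pin speed |V_A| = rω = 7.3655 m/s, perpendicular to OA.
Rod angle: sinφ = −(r/L) sinθ ⇒ φ = -13.315°; ω_rod = −rω cosθ/√(L²−r²sin²θ) = +1.4489 rad/s.
V_P = V_A + ω_rod × AP, with AP = 0.0492 m along the rod.
Components: V_Px = −rω sinθ − a·ω_rod·sinφ = -7.3474 m/s;  V_Py = rω cosθ + a·ω_rod·cosφ = -0.08488 m/s.
|V_P| = √(V_Px² + V_Py²) = 7.3479 m/s.

7.35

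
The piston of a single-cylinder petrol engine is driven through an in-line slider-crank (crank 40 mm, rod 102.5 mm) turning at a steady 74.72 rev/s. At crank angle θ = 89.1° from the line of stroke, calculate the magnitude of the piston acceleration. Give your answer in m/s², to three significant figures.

ω = 2π·74.7 = 469.5 rad/s
x(θ) = r cosθ + √(L² − r² sin²θ); with ω constant, a = ω²·d²x/dθ².
d²x/dθ² = −r cosθ − r²(cos2θ)/√u − r⁴ sin²2θ/(4u^{3/2}),  u = L² − r² sin²θ = 0.00890664 m².
Substituting r = 0.04 m, L = 0.1025 m, θ = 89.1°: d²x/dθ² = +0.016316 m.
a = ω²·d²x/dθ² = (469.5)²·(+0.016316) = +3596.3 m/s²;  |a| = 3596.3 m/s².

3600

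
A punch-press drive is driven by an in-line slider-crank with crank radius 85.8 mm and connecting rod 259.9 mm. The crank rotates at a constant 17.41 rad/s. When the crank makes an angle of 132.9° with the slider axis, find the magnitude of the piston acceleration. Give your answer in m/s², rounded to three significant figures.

18.1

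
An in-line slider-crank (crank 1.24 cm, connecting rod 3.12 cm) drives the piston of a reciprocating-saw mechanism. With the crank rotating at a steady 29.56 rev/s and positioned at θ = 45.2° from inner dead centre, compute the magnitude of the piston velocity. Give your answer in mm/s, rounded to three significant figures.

ω = 2π·29.6 = 185.7 rad/s
For an in-line slider-crank, x = r cosθ + √(L² − r² sin²θ), so v = −rω sinθ·[1 + r cosθ/√(L² − r² sin²θ)].
With r = 0.0124 m, L = 0.0312 m, θ = 45.2°: √(L² − r² sin²θ) = 0.029934 m.
v = −0.0124·185.7·0.70957·[1 + 0.0124·0.70463/0.029934] = -2.1112 m/s.
|v| = 2.1112 m/s = 2111.2 mm/s.

2110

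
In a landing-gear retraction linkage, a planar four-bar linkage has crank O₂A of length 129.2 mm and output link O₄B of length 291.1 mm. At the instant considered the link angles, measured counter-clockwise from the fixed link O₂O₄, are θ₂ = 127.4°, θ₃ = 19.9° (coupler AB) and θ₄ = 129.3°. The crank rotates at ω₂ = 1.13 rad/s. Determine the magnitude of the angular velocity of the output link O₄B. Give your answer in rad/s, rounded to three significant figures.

ω₂ = 1.13 rad/s
Differentiating the loop-closure r₂e^{iθ₂}+r₃e^{iθ₃}=r₁+r₄e^{iθ₄} gives r₂ω₂e^{iθ₂}+r₃ω₃e^{iθ₃}=r₄ω₄e^{iθ₄}.
Eliminating the other unknown: ω₄ = r₂ω₂ sin(θ₂−θ₃) / [r₄ sin(θ₄−θ₃)].
Numerator sine = +0.95372; denominator sine = +0.94322.
Result = 0.1292·1.13·(+0.95372) / (0.2911·(+0.94322)) = +0.50711 rad/s; magnitude 0.50711 rad/s.

0.507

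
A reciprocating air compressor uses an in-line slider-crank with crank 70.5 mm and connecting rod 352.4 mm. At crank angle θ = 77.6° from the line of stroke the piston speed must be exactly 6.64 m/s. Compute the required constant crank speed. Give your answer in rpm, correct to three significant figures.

For an in-line slider-crank, |v_piston| = rω|sinθ|·[1 + r cosθ/√(L² − r² sin²θ)].
With r = 0.0705 m, L = 0.3524 m, θ = 77.6°: the bracketed kinematic factor |dx/dθ| = 0.071872 m.
ω = v/|dx/dθ| = 6.64/0.071872 = 92.387 rad/s.
N = 60ω/(2π) = 882.23 rpm.

882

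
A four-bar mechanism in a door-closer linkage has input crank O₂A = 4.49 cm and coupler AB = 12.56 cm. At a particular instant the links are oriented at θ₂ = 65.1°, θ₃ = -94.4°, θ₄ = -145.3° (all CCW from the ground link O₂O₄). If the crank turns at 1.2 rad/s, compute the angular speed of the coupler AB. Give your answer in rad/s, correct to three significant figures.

0.280

ω₂ = 1.2 rad/s
Differentiating the loop-closure r₂e^{iθ₂}+r₃e^{iθ₃}=r₁+r₄e^{iθ₄} gives r₂ω₂e^{iθ₂}+r₃ω₃e^{iθ₃}=r₄ω₄e^{iθ₄}.
Eliminating the other unknown: ω₃ = r₂ω₂ sin(θ₄−θ₂) / [r₃ sin(θ₃−θ₄)].
Numerator sine = +0.50603; denominator sine = +0.77605.
Result = 0.0449·1.2·(+0.50603) / (0.1256·(+0.77605)) = +0.27972 rad/s; magnitude 0.27972 rad/s.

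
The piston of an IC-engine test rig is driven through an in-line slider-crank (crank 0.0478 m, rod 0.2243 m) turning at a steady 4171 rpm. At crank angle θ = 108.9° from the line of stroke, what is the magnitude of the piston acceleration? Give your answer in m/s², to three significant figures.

ω = 2π·4171/60 = 436.8 rad/s
x(θ) = r cosθ + √(L² − r² sin²θ); with ω constant, a = ω²·d²x/dθ².
d²x/dθ² = −r cosθ − r²(cos2θ)/√u − r⁴ sin²2θ/(4u^{3/2}),  u = L² − r² sin²θ = 0.0482654 m².
Substituting r = 0.0478 m, L = 0.2243 m, θ = 108.9°: d²x/dθ² = +0.023655 m.
a = ω²·d²x/dθ² = (436.8)²·(+0.023655) = +4512.9 m/s²;  |a| = 4512.9 m/s².

4510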